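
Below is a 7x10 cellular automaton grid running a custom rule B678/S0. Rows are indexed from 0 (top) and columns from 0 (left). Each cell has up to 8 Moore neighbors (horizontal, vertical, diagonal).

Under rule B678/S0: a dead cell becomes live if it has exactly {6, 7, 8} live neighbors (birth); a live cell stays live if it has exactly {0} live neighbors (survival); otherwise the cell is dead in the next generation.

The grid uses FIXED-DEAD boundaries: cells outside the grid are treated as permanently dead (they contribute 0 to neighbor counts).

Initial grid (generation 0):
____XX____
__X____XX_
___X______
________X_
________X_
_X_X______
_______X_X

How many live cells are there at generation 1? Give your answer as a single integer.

Answer: 4

Derivation:
Simulating step by step:
Generation 0 (given above): 12 live cells
Generation 1: 4 live cells
__________
__________
__________
__________
__________
_X_X______
_______X_X
Population at generation 1: 4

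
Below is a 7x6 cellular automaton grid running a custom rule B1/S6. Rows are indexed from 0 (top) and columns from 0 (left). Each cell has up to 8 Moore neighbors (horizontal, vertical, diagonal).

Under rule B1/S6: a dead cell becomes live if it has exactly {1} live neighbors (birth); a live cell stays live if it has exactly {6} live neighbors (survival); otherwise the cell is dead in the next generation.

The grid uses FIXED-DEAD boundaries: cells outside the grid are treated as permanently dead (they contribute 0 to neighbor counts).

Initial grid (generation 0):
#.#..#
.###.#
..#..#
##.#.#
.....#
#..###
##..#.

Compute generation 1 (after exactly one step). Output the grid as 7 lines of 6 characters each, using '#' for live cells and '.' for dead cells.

Simulating step by step:
Generation 0 (given above): 21 live cells
Generation 1: 0 live cells
(generation 1 grid is the final answer)

Answer: ......
......
......
......
......
......
......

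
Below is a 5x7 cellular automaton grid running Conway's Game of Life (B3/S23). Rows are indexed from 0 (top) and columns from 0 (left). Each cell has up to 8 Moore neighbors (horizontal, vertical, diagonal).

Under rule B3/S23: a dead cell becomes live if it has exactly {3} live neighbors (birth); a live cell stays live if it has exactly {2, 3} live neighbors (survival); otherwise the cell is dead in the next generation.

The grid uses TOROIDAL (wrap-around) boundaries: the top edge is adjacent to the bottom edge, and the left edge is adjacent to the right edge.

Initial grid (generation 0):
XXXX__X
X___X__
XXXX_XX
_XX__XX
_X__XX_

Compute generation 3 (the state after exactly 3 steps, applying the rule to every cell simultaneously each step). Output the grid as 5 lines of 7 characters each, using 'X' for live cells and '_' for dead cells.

Simulating step by step:
Generation 0 (given above): 20 live cells
Generation 1: 6 live cells
__XX__X
____X__
___X___
_______
____X__
Generation 2: 6 live cells
___XXX_
__X_X__
_______
_______
___X___
Generation 3: 5 live cells
(generation 3 grid is the final answer)

Answer: __X__X_
____XX_
_______
_______
___X___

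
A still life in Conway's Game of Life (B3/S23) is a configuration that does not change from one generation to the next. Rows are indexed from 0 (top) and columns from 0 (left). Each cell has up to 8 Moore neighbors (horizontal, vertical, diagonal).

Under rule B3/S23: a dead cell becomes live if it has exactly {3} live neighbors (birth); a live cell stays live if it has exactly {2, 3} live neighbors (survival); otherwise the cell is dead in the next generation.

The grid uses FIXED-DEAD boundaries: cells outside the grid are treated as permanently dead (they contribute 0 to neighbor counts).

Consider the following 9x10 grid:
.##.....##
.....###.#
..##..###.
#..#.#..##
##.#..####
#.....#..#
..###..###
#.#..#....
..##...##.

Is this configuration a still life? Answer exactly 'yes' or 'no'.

Answer: no

Derivation:
Compute generation 1 and compare to generation 0 (given above):
Generation 1:
......####
.#.#.#...#
..##......
#..#.#....
###.###...
#...###...
..########
......#..#
.###......
Cell (0,1) differs: gen0=1 vs gen1=0 -> NOT a still life.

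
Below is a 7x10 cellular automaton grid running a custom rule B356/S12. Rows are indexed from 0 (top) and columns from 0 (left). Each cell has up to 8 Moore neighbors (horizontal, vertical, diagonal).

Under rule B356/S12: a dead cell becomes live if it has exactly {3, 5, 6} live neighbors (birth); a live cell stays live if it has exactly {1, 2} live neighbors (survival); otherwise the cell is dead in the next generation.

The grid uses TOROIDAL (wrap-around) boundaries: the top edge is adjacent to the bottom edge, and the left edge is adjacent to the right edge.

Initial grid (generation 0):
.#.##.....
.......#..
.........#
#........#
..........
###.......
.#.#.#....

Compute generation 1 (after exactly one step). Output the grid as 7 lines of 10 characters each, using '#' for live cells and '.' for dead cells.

Simulating step by step:
Generation 0 (given above): 13 live cells
Generation 1: 11 live cells
(generation 1 grid is the final answer)

Answer: .#.#......
..........
#.......##
#........#
.........#
#.........
..#..#....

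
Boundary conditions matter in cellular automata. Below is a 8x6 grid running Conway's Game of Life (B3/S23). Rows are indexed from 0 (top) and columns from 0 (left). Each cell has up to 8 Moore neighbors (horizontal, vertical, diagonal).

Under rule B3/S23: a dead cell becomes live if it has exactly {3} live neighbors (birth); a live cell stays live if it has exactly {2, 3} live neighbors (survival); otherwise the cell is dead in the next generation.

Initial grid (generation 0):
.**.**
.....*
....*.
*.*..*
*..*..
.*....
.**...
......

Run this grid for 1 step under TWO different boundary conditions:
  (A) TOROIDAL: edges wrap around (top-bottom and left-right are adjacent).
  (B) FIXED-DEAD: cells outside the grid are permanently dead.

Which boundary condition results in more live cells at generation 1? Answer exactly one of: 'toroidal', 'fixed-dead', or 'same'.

Under TOROIDAL boundary, generation 1:
*...**
*..*.*
*...*.
**.***
*.*..*
**....
.**...
*..*..
Population = 22

Under FIXED-DEAD boundary, generation 1:
....**
...*.*
....**
.*.**.
*.*...
**....
.**...
......
Population = 15

Comparison: toroidal=22, fixed-dead=15 -> toroidal

Answer: toroidal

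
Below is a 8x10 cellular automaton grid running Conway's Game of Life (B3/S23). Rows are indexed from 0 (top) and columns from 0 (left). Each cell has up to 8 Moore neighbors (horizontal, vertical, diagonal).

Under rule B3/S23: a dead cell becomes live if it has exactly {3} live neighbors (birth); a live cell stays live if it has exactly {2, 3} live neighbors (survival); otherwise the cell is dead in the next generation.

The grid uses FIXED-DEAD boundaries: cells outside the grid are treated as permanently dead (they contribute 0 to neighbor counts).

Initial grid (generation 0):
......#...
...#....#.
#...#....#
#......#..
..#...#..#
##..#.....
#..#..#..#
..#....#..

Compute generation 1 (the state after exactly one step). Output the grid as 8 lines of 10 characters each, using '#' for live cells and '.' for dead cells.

Answer: ..........
..........
........#.
.#......#.
#.........
####.#....
#.##......
..........

Derivation:
Simulating step by step:
Generation 0 (given above): 20 live cells
Generation 1: 12 live cells
(generation 1 grid is the final answer)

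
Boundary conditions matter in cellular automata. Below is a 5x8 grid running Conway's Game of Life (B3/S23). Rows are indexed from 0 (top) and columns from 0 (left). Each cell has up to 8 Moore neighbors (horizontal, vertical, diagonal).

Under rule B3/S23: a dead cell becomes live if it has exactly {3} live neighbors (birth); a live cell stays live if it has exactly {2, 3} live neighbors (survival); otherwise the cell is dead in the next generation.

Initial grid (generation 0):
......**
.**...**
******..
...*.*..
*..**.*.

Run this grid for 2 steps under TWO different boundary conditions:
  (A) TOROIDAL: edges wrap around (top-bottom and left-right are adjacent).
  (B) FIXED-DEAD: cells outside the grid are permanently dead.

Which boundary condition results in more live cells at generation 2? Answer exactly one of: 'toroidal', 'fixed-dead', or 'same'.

Under TOROIDAL boundary, generation 2:
..*..*..
*****...
*....*..
*...*...
**.****.
Population = 17

Under FIXED-DEAD boundary, generation 2:
......**
.....*.*
**...**.
......*.
....**..
Population = 11

Comparison: toroidal=17, fixed-dead=11 -> toroidal

Answer: toroidal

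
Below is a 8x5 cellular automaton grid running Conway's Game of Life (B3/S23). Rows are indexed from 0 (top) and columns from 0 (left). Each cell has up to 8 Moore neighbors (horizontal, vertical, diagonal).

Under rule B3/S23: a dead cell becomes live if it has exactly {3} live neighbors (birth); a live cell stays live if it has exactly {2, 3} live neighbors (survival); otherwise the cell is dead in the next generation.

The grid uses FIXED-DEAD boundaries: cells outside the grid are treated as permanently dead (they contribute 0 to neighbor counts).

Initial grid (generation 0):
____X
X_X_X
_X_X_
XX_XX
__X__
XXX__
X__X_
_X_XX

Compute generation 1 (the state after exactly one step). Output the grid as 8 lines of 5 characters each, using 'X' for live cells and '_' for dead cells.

Simulating step by step:
Generation 0 (given above): 19 live cells
Generation 1: 17 live cells
(generation 1 grid is the final answer)

Answer: ___X_
_XX_X
_____
XX_XX
_____
X_XX_
X__XX
__XXX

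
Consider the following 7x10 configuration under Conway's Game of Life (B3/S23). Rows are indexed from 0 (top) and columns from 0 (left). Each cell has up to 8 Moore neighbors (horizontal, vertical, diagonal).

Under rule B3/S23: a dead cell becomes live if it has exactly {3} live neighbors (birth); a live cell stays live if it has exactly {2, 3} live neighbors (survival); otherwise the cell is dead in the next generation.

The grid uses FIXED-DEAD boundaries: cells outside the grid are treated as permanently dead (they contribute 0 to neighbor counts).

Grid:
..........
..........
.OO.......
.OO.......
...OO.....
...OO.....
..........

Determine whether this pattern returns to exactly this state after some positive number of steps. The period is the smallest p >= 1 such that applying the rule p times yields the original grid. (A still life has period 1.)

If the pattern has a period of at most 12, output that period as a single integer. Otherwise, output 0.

Simulating and comparing each generation to the original:
Gen 0 (original, given above): 8 live cells
Gen 1: 6 live cells, differs from original
Gen 2: 8 live cells, MATCHES original -> period = 2

Answer: 2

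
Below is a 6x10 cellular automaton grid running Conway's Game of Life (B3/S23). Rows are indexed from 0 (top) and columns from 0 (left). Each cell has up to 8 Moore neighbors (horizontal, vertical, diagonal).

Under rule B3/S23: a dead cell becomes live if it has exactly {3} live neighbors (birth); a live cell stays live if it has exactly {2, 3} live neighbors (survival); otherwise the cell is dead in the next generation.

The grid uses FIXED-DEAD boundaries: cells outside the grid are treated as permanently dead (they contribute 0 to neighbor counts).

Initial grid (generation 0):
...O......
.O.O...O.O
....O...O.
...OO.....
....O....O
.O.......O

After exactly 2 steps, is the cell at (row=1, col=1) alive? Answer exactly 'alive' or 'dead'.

Answer: alive

Derivation:
Simulating step by step:
Generation 0 (given above): 13 live cells
Generation 1: 13 live cells
..O.......
..OOO...O.
..O.O...O.
...OOO....
...OO.....
..........
Generation 2: 9 live cells
..O.......
.OO.O.....
..O.......
..O..O....
...O.O....
..........

Cell (1,1) at generation 2: 1 -> alive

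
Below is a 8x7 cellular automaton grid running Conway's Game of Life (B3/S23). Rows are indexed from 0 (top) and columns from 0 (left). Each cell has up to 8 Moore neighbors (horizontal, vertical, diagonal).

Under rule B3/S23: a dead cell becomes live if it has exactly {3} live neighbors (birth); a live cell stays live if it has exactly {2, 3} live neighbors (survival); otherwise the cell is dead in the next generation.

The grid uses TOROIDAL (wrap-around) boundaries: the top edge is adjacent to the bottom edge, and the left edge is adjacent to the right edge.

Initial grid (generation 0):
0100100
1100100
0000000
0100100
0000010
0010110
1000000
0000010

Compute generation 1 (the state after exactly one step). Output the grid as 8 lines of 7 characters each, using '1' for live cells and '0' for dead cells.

Answer: 1100110
1100000
1100000
0000000
0001010
0000111
0000111
0000000

Derivation:
Simulating step by step:
Generation 0 (given above): 13 live cells
Generation 1: 16 live cells
(generation 1 grid is the final answer)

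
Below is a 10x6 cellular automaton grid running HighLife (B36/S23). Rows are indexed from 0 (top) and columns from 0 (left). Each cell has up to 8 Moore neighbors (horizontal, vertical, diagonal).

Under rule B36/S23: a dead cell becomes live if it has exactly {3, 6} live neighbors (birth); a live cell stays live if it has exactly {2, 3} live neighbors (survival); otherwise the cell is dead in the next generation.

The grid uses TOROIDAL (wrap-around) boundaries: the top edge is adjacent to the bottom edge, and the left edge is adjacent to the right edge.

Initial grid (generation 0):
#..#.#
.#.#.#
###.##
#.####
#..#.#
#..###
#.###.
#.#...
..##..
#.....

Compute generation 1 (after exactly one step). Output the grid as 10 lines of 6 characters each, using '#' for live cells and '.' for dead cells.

Simulating step by step:
Generation 0 (given above): 32 live cells
Generation 1: 21 live cells
(generation 1 grid is the final answer)

Answer: .##..#
...##.
...#..
.#....
......
......
#.#..#
...###
..##..
######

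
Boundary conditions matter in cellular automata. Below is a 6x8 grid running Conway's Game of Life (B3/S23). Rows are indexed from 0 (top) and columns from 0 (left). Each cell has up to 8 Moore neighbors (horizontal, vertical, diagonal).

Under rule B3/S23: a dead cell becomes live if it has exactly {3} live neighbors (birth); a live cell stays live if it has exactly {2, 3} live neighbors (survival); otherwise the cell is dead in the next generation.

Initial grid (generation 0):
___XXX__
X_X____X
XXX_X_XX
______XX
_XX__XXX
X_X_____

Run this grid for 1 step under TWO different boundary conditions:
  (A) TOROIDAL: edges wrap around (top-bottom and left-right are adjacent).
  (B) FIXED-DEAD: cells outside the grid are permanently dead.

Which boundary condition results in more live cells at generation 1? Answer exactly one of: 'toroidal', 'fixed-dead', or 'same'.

Under TOROIDAL boundary, generation 1:
X_XXX__X
__X_____
__XX_X__
___X____
_XX__X__
X_X____X
Population = 16

Under FIXED-DEAD boundary, generation 1:
___XX___
X_X____X
X_XX_X__
X__X____
_XX__X_X
__X___X_
Population = 17

Comparison: toroidal=16, fixed-dead=17 -> fixed-dead

Answer: fixed-dead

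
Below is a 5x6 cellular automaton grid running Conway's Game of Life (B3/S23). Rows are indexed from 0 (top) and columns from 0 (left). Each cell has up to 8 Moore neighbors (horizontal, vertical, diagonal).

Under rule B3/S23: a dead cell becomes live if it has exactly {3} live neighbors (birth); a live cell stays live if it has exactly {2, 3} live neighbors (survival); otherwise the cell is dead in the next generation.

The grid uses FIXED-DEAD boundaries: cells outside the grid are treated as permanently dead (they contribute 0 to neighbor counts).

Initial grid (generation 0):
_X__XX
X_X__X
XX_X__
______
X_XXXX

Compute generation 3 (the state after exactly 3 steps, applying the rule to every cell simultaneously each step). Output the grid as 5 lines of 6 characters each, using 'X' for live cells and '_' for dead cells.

Answer: _XXX_X
X____X
X_____
__XX__
______

Derivation:
Simulating step by step:
Generation 0 (given above): 14 live cells
Generation 1: 13 live cells
_X__XX
X_XX_X
XXX___
X_____
___XX_
Generation 2: 14 live cells
_XXXXX
X__X_X
X_XX__
X_XX__
______
Generation 3: 9 live cells
(generation 3 grid is the final answer)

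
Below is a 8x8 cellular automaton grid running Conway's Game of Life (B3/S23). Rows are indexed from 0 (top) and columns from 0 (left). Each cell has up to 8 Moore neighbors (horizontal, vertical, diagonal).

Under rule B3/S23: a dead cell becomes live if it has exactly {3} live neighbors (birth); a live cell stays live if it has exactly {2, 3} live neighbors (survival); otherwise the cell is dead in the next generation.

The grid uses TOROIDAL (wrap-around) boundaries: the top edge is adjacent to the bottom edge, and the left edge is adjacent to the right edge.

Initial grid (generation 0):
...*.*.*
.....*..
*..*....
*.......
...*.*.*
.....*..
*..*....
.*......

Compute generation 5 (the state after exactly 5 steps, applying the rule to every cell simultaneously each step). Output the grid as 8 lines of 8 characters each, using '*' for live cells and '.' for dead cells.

Answer: ........
........
........
........
.....**.
........
........
........

Derivation:
Simulating step by step:
Generation 0 (given above): 14 live cells
Generation 1: 12 live cells
....*.*.
......*.
........
*...*..*
....*.*.
......*.
........
*.*.*...
Generation 2: 10 live cells
...*...*
.....*..
.......*
.....*.*
......*.
.....*..
........
...*.*..
Generation 3: 7 live cells
......*.
......*.
........
.......*
.....**.
........
....*...
....*...
Generation 4: 5 live cells
.....*..
........
........
......*.
......*.
.....*..
........
.....*..
Generation 5: 2 live cells
(generation 5 grid is the final answer)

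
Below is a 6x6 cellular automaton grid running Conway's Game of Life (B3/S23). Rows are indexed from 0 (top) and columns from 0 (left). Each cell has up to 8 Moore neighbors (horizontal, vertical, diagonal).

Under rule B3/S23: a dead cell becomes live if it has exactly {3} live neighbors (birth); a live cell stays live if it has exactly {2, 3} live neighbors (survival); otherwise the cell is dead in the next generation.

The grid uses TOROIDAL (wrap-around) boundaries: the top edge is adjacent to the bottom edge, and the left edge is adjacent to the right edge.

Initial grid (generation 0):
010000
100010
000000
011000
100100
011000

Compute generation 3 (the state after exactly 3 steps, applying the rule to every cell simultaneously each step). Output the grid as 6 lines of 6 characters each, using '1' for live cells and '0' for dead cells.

Answer: 101101
101100
000100
100100
100111
111111

Derivation:
Simulating step by step:
Generation 0 (given above): 9 live cells
Generation 1: 11 live cells
111000
000000
010000
011000
100100
111000
Generation 2: 13 live cells
101000
101000
011000
111000
100100
000101
Generation 3: 20 live cells
(generation 3 grid is the final answer)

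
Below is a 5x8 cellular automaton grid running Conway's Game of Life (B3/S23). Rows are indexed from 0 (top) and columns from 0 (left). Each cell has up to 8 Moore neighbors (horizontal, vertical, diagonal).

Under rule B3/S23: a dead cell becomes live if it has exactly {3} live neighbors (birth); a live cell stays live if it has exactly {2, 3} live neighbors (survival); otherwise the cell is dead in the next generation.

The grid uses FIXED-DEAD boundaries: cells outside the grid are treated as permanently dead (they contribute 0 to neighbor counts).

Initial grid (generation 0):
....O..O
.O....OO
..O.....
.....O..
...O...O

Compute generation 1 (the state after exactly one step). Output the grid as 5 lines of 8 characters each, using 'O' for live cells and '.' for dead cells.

Answer: ......OO
......OO
......O.
........
........

Derivation:
Simulating step by step:
Generation 0 (given above): 9 live cells
Generation 1: 5 live cells
(generation 1 grid is the final answer)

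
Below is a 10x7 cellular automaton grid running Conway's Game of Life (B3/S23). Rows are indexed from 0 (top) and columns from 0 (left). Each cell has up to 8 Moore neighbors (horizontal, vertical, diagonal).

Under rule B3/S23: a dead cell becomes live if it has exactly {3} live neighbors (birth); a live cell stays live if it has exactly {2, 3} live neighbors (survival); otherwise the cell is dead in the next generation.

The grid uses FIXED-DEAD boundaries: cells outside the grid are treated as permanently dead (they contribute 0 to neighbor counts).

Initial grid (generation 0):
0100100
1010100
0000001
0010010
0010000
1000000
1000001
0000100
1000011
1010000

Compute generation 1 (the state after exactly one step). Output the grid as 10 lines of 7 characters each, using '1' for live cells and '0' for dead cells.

Answer: 0101000
0101010
0101010
0000000
0100000
0100000
0000000
0000001
0100010
0100000

Derivation:
Simulating step by step:
Generation 0 (given above): 18 live cells
Generation 1: 14 live cells
(generation 1 grid is the final answer)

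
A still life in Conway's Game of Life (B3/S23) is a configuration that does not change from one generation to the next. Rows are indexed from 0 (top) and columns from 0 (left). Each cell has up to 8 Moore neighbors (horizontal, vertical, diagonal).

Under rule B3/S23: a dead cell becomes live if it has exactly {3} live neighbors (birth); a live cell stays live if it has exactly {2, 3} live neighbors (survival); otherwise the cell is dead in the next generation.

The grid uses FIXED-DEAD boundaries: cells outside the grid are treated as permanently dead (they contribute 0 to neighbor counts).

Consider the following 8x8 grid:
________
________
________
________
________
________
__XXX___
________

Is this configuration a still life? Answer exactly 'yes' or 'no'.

Compute generation 1 and compare to generation 0 (given above):
Generation 1:
________
________
________
________
________
___X____
___X____
___X____
Cell (5,3) differs: gen0=0 vs gen1=1 -> NOT a still life.

Answer: no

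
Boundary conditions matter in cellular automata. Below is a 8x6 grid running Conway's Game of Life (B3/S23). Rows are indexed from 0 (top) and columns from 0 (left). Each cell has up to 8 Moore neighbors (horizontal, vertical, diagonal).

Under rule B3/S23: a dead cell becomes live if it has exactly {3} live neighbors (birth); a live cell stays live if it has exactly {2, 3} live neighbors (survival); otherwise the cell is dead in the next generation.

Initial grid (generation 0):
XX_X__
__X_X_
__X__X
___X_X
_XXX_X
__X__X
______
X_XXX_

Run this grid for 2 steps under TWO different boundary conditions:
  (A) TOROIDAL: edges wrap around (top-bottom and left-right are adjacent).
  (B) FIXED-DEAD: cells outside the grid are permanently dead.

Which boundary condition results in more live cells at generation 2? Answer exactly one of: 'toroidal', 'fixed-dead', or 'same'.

Under TOROIDAL boundary, generation 2:
__X___
X__XX_
__X___
_X_X_X
_____X
______
______
__X___
Population = 10

Under FIXED-DEAD boundary, generation 2:
_XXX__
____X_
_XX__X
_X_X_X
XX___X
X____X
_X__X_
__XX__
Population = 19

Comparison: toroidal=10, fixed-dead=19 -> fixed-dead

Answer: fixed-dead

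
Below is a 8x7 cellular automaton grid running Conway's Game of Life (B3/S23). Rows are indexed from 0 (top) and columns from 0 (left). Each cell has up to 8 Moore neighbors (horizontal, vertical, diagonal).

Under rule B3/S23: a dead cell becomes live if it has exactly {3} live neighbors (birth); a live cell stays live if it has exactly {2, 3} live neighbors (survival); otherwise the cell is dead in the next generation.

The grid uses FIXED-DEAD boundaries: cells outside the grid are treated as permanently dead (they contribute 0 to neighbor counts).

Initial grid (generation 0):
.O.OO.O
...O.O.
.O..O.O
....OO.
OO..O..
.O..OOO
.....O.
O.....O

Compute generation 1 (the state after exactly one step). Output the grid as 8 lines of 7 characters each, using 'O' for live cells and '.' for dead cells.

Simulating step by step:
Generation 0 (given above): 21 live cells
Generation 1: 21 live cells
(generation 1 grid is the final answer)

Answer: ..OOOO.
...O..O
...O..O
OO.OO..
OO.O..O
OO..O.O
....O..
.......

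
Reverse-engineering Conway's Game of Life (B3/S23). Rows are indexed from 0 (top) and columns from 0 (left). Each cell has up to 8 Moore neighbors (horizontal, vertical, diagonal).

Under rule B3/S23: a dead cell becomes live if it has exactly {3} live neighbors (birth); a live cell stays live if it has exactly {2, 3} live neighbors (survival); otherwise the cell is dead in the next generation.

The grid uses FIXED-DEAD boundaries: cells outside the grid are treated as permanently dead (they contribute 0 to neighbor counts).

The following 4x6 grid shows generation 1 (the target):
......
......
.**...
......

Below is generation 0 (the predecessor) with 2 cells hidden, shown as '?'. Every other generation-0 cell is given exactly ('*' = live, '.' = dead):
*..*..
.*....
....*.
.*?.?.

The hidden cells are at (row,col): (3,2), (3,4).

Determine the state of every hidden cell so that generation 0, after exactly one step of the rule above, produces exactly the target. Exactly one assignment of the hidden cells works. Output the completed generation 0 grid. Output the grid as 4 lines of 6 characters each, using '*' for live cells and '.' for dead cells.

Answer: *..*..
.*....
....*.
.**...

Derivation:
Hidden generation-0 cells (in order): (3,2), (3,4).
A hidden cell only influences target cells in its own 3x3 neighborhood. Try each of the 2^2 = 4 assignments, step the completed generation 0 forward once under B3/S23, and compare with the target:
  (3,2)=. (3,4)=. -> step gives (2,1)='.' but target has '*' -> reject
  (3,2)=. (3,4)=* -> step gives (2,1)='.' but target has '*' -> reject
  (3,2)=* (3,4)=. -> step reproduces the target at every cell -> ACCEPT
  (3,2)=* (3,4)=* -> step gives (2,3)='*' but target has '.' -> reject
Unique solution: (3,2)=live, (3,4)=dead.
Check: live-neighbor counts of every cell in the completed generation 0:
122010
212221
233201
111211
Applying B3/S23 to generation 0 with these counts gives:
......
......
.**...
......
which matches the target exactly.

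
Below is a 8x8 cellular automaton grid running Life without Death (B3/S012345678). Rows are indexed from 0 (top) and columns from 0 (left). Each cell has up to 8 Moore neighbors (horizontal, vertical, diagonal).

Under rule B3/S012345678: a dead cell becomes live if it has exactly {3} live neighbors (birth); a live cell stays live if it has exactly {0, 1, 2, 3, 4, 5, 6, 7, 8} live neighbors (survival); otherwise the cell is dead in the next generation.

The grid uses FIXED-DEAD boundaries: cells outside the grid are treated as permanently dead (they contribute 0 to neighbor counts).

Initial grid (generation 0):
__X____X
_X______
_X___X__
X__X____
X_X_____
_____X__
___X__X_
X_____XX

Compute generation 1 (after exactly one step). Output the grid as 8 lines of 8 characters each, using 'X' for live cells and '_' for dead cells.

Simulating step by step:
Generation 0 (given above): 15 live cells
Generation 1: 22 live cells
(generation 1 grid is the final answer)

Answer: __X____X
_XX_____
XXX__X__
X_XX____
XXX_____
_____X__
___X_XXX
X_____XX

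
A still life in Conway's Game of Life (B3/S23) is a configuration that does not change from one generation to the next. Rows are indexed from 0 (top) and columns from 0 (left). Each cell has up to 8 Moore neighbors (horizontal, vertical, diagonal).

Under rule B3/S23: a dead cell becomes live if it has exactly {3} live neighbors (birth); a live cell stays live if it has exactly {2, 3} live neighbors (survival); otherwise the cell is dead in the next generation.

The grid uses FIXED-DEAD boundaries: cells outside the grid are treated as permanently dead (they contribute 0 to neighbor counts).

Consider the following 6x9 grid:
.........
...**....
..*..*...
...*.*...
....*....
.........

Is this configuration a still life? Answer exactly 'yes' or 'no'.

Compute generation 1 and compare to generation 0 (given above):
Generation 1:
.........
...**....
..*..*...
...*.*...
....*....
.........
The grids are IDENTICAL -> still life.

Answer: yes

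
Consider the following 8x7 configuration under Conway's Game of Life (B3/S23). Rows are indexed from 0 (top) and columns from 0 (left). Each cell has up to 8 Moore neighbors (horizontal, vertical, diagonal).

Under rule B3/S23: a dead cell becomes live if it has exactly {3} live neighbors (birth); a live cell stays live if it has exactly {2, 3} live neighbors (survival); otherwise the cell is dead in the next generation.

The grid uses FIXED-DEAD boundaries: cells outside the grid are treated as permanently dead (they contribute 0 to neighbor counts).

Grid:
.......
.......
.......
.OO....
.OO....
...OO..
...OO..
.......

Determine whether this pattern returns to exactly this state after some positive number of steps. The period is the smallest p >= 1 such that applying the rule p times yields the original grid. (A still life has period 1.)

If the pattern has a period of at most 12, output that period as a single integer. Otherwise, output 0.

Simulating and comparing each generation to the original:
Gen 0 (original, given above): 8 live cells
Gen 1: 6 live cells, differs from original
Gen 2: 8 live cells, MATCHES original -> period = 2

Answer: 2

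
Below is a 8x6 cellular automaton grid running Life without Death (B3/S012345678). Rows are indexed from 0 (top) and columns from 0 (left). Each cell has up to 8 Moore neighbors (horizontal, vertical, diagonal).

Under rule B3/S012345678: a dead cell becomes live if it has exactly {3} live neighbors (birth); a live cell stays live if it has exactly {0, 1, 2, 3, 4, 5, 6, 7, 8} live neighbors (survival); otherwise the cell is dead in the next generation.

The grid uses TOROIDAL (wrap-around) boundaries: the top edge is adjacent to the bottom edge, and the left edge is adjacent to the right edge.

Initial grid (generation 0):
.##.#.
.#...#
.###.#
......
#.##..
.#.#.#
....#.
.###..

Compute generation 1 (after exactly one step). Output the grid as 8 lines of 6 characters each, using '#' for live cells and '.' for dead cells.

Simulating step by step:
Generation 0 (given above): 19 live cells
Generation 1: 28 live cells
(generation 1 grid is the final answer)

Answer: .##.#.
.#...#
.#####
#...#.
#####.
##.#.#
##..#.
.####.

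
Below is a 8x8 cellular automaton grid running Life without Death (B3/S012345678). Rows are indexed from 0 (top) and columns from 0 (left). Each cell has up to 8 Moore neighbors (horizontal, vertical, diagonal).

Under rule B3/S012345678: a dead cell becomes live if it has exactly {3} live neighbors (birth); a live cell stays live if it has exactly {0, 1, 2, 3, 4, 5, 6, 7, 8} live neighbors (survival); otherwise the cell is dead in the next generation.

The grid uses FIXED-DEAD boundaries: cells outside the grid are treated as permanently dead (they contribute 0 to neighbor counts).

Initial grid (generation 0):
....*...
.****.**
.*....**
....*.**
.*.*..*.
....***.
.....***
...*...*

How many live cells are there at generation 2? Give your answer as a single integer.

Simulating step by step:
Generation 0 (given above): 24 live cells
Generation 1: 28 live cells
..*.**..
.****.**
.*..*.**
..*.*.**
.*.*..*.
....***.
.....***
...*...*
Generation 2: 32 live cells
.**.***.
.****.**
.*..*.**
.**.*.**
.***..*.
....***.
.....***
...*...*
Population at generation 2: 32

Answer: 32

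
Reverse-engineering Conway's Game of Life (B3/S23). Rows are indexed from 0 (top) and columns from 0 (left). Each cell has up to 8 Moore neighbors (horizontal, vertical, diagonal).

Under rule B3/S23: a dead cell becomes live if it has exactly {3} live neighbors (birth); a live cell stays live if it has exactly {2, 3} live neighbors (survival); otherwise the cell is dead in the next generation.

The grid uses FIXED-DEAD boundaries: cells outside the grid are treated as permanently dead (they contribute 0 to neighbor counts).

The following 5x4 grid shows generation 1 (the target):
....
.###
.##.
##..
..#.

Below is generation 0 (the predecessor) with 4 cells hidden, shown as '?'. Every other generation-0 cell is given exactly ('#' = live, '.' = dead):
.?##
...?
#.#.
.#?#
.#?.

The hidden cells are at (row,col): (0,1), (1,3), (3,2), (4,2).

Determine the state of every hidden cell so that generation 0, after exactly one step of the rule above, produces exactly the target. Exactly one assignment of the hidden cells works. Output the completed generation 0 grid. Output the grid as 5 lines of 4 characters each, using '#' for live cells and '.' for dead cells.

Hidden generation-0 cells (in order): (0,1), (1,3), (3,2), (4,2).
A hidden cell only influences target cells in its own 3x3 neighborhood. Try each of the 2^4 = 16 assignments, step the completed generation 0 forward once under B3/S23, and compare with the target:
  (0,1)=. (1,3)=. (3,2)=. (4,2)=. -> step reproduces the target at every cell -> ACCEPT
  (0,1)=. (1,3)=. (3,2)=. (4,2)=# -> step gives (3,1)='.' but target has '#' -> reject
  (0,1)=. (1,3)=. (3,2)=# (4,2)=. -> step gives (2,1)='.' but target has '#' -> reject
  (0,1)=. (1,3)=. (3,2)=# (4,2)=# -> step gives (2,1)='.' but target has '#' -> reject
  (0,1)=. (1,3)=# (3,2)=. (4,2)=. -> step gives (0,2)='#' but target has '.' -> reject
  (0,1)=. (1,3)=# (3,2)=. (4,2)=# -> step gives (0,2)='#' but target has '.' -> reject
  (0,1)=. (1,3)=# (3,2)=# (4,2)=. -> step gives (0,2)='#' but target has '.' -> reject
  (0,1)=. (1,3)=# (3,2)=# (4,2)=# -> step gives (0,2)='#' but target has '.' -> reject
  (0,1)=# (1,3)=. (3,2)=. (4,2)=. -> step gives (0,2)='#' but target has '.' -> reject
  (0,1)=# (1,3)=. (3,2)=. (4,2)=# -> step gives (0,2)='#' but target has '.' -> reject
  (0,1)=# (1,3)=. (3,2)=# (4,2)=. -> step gives (0,2)='#' but target has '.' -> reject
  (0,1)=# (1,3)=. (3,2)=# (4,2)=# -> step gives (0,2)='#' but target has '.' -> reject
  (0,1)=# (1,3)=# (3,2)=. (4,2)=. -> step gives (0,2)='#' but target has '.' -> reject
  (0,1)=# (1,3)=# (3,2)=. (4,2)=# -> step gives (0,2)='#' but target has '.' -> reject
  (0,1)=# (1,3)=# (3,2)=# (4,2)=. -> step gives (0,2)='#' but target has '.' -> reject
  (0,1)=# (1,3)=# (3,2)=# (4,2)=# -> step gives (0,2)='#' but target has '.' -> reject
Unique solution: (0,1)=dead, (1,3)=dead, (3,2)=dead, (4,2)=dead.
Check: live-neighbor counts of every cell in the completed generation 0:
0111
1333
1322
3341
2131
Applying B3/S23 to generation 0 with these counts gives:
....
.###
.##.
##..
..#.
which matches the target exactly.

Answer: ..##
....
#.#.
.#.#
.#..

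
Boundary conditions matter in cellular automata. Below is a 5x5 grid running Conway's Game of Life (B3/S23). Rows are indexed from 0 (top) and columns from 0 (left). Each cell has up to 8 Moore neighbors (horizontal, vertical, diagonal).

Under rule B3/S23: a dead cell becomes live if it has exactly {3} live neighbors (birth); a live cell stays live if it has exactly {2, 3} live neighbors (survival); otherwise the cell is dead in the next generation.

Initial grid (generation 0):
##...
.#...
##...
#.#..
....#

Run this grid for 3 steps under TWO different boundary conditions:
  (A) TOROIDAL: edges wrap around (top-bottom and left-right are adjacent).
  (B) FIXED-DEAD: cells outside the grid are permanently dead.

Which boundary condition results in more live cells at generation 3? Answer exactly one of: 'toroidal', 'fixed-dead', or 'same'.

Under TOROIDAL boundary, generation 3:
..#.#
..##.
.....
.#...
...#.
Population = 6

Under FIXED-DEAD boundary, generation 3:
.#...
.#...
.#...
.....
.....
Population = 3

Comparison: toroidal=6, fixed-dead=3 -> toroidal

Answer: toroidal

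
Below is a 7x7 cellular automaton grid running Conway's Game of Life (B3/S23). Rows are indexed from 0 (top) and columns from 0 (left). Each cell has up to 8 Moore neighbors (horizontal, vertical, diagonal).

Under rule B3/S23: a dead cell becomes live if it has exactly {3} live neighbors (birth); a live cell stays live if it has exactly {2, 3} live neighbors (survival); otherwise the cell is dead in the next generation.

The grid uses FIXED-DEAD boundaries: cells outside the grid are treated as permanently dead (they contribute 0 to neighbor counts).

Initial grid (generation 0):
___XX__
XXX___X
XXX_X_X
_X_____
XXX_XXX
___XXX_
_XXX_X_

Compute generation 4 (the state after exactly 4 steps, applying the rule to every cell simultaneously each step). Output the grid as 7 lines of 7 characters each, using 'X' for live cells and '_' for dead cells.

Answer: _XXX___
XX_XX__
_X__XX_
XXX_XXX
__X____
XX_____
_______

Derivation:
Simulating step by step:
Generation 0 (given above): 25 live cells
Generation 1: 17 live cells
_XXX___
X___X__
___X_X_
____X_X
XXX___X
X______
__XX_X_
Generation 2: 17 live cells
_XXX___
_X__X__
___X_X_
_XXXX_X
XX___X_
X__X___
_______
Generation 3: 15 live cells
_XXX___
_X__X__
_X___X_
XX_X__X
X____X_
XX_____
_______
Generation 4: 19 live cells
(generation 4 grid is the final answer)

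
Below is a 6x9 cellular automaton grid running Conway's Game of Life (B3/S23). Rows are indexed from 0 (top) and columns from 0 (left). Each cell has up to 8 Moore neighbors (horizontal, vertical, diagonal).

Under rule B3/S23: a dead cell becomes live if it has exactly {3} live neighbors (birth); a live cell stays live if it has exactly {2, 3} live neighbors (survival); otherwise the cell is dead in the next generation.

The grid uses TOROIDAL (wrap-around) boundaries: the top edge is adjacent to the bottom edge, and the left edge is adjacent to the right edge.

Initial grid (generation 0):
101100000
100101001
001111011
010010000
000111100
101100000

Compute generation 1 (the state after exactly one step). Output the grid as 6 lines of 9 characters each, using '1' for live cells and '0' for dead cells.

Simulating step by step:
Generation 0 (given above): 22 live cells
Generation 1: 15 live cells
(generation 1 grid is the final answer)

Answer: 100000000
100001110
011001111
000000010
010001000
000001000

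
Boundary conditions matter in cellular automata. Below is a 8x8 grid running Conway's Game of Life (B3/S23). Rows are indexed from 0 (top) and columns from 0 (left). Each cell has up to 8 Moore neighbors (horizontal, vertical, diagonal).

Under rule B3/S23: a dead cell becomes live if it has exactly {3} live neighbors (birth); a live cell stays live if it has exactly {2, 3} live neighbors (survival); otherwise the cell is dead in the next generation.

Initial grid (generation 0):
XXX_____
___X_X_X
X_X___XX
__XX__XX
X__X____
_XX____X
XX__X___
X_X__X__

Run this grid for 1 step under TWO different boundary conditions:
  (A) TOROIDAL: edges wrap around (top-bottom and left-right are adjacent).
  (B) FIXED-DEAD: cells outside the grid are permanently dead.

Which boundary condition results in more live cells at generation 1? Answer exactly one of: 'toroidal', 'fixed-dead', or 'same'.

Under TOROIDAL boundary, generation 1:
X_XXX_XX
___X____
XXX_XX__
__XX__X_
X__X__X_
__XX___X
___X___X
__XX___X
Population = 26

Under FIXED-DEAD boundary, generation 1:
_XX_____
X__X___X
_XX_XX__
__XX__XX
___X__XX
__XX____
X__X____
X_______
Population = 21

Comparison: toroidal=26, fixed-dead=21 -> toroidal

Answer: toroidal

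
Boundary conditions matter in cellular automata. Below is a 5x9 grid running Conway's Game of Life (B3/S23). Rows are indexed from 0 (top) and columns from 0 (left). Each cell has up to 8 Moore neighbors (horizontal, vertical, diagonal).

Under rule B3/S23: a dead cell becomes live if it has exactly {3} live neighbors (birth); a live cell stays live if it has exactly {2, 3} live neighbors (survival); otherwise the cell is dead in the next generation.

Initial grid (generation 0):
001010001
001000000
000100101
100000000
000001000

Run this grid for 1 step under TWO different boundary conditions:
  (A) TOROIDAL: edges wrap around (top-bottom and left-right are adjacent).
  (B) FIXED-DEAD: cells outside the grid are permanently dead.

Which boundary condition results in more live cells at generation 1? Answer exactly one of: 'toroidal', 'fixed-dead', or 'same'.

Answer: same

Derivation:
Under TOROIDAL boundary, generation 1:
000100000
001000010
000000000
000000000
000000000
Population = 3

Under FIXED-DEAD boundary, generation 1:
000100000
001000010
000000000
000000000
000000000
Population = 3

Comparison: toroidal=3, fixed-dead=3 -> same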